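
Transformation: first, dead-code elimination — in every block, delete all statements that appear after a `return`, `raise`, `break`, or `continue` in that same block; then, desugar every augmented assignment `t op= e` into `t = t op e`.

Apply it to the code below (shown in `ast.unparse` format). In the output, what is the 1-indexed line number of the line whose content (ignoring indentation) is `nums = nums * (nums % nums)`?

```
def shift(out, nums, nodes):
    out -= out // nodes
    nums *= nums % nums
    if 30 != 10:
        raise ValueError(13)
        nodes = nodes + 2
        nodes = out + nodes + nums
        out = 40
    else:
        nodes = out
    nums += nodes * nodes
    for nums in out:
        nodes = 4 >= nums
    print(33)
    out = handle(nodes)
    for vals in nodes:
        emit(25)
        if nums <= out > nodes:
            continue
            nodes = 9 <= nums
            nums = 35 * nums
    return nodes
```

3

Transformed code:
def shift(out, nums, nodes):
    out = out - out // nodes
    nums = nums * (nums % nums)
    if 30 != 10:
        raise ValueError(13)
    else:
        nodes = out
    nums = nums + nodes * nodes
    for nums in out:
        nodes = 4 >= nums
    print(33)
    out = handle(nodes)
    for vals in nodes:
        emit(25)
        if nums <= out > nodes:
            continue
    return nodes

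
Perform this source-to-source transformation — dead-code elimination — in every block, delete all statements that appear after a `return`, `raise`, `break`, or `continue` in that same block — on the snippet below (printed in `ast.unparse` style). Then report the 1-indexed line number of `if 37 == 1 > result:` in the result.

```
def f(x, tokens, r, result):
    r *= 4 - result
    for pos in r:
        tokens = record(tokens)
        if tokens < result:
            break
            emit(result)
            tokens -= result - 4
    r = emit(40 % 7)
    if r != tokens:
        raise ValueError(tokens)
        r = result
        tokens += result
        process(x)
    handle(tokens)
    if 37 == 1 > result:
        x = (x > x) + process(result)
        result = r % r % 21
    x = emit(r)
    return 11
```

11

Transformed code:
def f(x, tokens, r, result):
    r *= 4 - result
    for pos in r:
        tokens = record(tokens)
        if tokens < result:
            break
    r = emit(40 % 7)
    if r != tokens:
        raise ValueError(tokens)
    handle(tokens)
    if 37 == 1 > result:
        x = (x > x) + process(result)
        result = r % r % 21
    x = emit(r)
    return 11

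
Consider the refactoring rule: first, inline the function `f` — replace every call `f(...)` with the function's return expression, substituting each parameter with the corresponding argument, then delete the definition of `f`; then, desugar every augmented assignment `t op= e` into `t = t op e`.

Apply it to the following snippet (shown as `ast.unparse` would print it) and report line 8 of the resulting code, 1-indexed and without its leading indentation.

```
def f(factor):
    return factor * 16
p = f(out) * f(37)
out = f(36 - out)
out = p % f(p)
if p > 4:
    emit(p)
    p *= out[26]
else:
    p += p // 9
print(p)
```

Transformed code:
p = out * 16 * (37 * 16)
out = (36 - out) * 16
out = p % (p * 16)
if p > 4:
    emit(p)
    p = p * out[26]
else:
    p = p + p // 9
print(p)

p = p + p // 9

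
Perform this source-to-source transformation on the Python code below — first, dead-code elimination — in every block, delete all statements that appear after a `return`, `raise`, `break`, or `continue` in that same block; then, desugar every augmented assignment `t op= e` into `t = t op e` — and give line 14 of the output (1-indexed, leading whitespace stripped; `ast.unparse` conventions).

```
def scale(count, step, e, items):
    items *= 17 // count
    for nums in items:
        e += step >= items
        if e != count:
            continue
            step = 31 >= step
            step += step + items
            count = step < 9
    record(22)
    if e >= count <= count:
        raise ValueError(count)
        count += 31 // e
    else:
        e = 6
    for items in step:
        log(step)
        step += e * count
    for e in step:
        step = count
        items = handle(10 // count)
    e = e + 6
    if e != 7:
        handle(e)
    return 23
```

step = step + e * count

Transformed code:
def scale(count, step, e, items):
    items = items * (17 // count)
    for nums in items:
        e = e + (step >= items)
        if e != count:
            continue
    record(22)
    if e >= count <= count:
        raise ValueError(count)
    else:
        e = 6
    for items in step:
        log(step)
        step = step + e * count
    for e in step:
        step = count
        items = handle(10 // count)
    e = e + 6
    if e != 7:
        handle(e)
    return 23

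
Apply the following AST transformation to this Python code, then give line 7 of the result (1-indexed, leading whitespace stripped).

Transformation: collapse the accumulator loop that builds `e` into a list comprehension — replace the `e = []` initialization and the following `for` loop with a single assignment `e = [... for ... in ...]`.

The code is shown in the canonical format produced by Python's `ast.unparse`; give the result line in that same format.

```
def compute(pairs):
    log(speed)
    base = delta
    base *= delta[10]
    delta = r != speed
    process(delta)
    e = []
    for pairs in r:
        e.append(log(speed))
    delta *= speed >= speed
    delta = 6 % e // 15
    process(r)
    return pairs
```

Transformed code:
def compute(pairs):
    log(speed)
    base = delta
    base *= delta[10]
    delta = r != speed
    process(delta)
    e = [log(speed) for pairs in r]
    delta *= speed >= speed
    delta = 6 % e // 15
    process(r)
    return pairs

e = [log(speed) for pairs in r]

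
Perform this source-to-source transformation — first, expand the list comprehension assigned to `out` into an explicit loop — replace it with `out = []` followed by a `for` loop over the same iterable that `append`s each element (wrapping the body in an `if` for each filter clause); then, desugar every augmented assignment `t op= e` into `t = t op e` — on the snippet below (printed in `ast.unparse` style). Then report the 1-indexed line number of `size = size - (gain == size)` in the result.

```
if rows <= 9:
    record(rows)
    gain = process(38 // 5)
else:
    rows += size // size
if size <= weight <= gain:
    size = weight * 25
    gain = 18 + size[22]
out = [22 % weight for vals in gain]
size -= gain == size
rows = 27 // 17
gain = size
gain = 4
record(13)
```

12

Transformed code:
if rows <= 9:
    record(rows)
    gain = process(38 // 5)
else:
    rows = rows + size // size
if size <= weight <= gain:
    size = weight * 25
    gain = 18 + size[22]
out = []
for vals in gain:
    out.append(22 % weight)
size = size - (gain == size)
rows = 27 // 17
gain = size
gain = 4
record(13)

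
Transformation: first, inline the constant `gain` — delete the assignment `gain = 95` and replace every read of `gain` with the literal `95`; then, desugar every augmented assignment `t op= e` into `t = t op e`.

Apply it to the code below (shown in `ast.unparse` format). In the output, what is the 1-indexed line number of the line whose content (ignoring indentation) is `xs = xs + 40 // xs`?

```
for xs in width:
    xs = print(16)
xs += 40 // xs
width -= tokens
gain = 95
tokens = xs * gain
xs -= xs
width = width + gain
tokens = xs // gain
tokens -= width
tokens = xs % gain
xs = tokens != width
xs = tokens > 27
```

Transformed code:
for xs in width:
    xs = print(16)
xs = xs + 40 // xs
width = width - tokens
tokens = xs * 95
xs = xs - xs
width = width + 95
tokens = xs // 95
tokens = tokens - width
tokens = xs % 95
xs = tokens != width
xs = tokens > 27

3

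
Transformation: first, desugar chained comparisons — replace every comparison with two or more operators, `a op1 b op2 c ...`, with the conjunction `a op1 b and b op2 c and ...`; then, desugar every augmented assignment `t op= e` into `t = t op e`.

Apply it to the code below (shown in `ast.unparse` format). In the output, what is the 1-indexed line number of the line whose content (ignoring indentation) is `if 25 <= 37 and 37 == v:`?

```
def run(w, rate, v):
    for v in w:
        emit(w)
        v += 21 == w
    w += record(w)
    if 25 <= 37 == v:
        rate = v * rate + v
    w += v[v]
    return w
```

6

Transformed code:
def run(w, rate, v):
    for v in w:
        emit(w)
        v = v + (21 == w)
    w = w + record(w)
    if 25 <= 37 and 37 == v:
        rate = v * rate + v
    w = w + v[v]
    return w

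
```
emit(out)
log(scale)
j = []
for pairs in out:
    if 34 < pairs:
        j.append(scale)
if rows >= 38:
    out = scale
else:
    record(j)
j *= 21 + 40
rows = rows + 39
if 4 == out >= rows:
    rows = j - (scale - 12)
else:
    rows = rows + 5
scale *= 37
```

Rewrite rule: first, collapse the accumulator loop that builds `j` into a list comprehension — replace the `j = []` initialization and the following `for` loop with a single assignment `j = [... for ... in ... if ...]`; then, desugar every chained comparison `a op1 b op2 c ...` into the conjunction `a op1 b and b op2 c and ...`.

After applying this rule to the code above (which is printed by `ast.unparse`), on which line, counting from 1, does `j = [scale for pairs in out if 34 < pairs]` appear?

Transformed code:
emit(out)
log(scale)
j = [scale for pairs in out if 34 < pairs]
if rows >= 38:
    out = scale
else:
    record(j)
j *= 21 + 40
rows = rows + 39
if 4 == out and out >= rows:
    rows = j - (scale - 12)
else:
    rows = rows + 5
scale *= 37

3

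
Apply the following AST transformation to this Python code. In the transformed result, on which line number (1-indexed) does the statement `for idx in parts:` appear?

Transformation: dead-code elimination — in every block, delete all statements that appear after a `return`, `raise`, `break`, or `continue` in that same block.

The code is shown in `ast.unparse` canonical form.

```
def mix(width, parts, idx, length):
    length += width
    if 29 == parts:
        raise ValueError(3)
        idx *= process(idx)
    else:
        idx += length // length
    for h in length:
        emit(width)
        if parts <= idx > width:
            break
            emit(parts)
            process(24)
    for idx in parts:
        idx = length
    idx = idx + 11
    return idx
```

11

Transformed code:
def mix(width, parts, idx, length):
    length += width
    if 29 == parts:
        raise ValueError(3)
    else:
        idx += length // length
    for h in length:
        emit(width)
        if parts <= idx > width:
            break
    for idx in parts:
        idx = length
    idx = idx + 11
    return idx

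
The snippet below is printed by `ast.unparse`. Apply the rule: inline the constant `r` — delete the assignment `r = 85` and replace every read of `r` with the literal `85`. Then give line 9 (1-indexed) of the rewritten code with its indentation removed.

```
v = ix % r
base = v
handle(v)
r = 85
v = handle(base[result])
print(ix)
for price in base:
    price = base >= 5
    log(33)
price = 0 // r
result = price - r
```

Transformed code:
v = ix % 85
base = v
handle(v)
v = handle(base[result])
print(ix)
for price in base:
    price = base >= 5
    log(33)
price = 0 // 85
result = price - 85

price = 0 // 85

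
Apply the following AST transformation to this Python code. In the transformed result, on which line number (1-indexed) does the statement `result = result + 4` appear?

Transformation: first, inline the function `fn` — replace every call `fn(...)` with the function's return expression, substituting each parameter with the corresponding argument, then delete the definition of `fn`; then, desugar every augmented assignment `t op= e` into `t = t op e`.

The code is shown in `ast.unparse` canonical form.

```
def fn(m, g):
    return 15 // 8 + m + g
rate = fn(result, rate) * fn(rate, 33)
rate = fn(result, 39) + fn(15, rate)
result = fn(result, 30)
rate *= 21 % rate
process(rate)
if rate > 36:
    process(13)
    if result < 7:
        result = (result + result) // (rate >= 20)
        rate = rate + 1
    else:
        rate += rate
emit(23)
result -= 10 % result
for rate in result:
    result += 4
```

16

Transformed code:
rate = (15 // 8 + result + rate) * (15 // 8 + rate + 33)
rate = 15 // 8 + result + 39 + (15 // 8 + 15 + rate)
result = 15 // 8 + result + 30
rate = rate * (21 % rate)
process(rate)
if rate > 36:
    process(13)
    if result < 7:
        result = (result + result) // (rate >= 20)
        rate = rate + 1
    else:
        rate = rate + rate
emit(23)
result = result - 10 % result
for rate in result:
    result = result + 4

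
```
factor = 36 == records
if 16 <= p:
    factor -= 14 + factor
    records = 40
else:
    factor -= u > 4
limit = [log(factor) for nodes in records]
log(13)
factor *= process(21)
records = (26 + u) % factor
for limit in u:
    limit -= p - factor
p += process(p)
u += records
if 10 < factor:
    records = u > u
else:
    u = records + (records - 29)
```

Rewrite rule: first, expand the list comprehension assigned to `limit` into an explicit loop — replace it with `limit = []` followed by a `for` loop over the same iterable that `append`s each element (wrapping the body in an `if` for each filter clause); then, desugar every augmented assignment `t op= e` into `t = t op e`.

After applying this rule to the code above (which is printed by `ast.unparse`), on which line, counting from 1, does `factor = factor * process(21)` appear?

Transformed code:
factor = 36 == records
if 16 <= p:
    factor = factor - (14 + factor)
    records = 40
else:
    factor = factor - (u > 4)
limit = []
for nodes in records:
    limit.append(log(factor))
log(13)
factor = factor * process(21)
records = (26 + u) % factor
for limit in u:
    limit = limit - (p - factor)
p = p + process(p)
u = u + records
if 10 < factor:
    records = u > u
else:
    u = records + (records - 29)

11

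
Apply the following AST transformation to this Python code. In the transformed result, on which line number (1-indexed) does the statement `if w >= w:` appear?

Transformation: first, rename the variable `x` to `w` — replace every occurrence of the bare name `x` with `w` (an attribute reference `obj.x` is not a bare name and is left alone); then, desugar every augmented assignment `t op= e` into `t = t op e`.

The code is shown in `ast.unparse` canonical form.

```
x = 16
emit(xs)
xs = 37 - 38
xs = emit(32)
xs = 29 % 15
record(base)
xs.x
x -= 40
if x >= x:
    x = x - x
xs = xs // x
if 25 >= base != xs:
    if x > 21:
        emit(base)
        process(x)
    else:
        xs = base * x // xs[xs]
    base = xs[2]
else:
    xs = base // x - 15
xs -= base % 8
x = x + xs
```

Transformed code:
w = 16
emit(xs)
xs = 37 - 38
xs = emit(32)
xs = 29 % 15
record(base)
xs.x
w = w - 40
if w >= w:
    w = w - w
xs = xs // w
if 25 >= base != xs:
    if w > 21:
        emit(base)
        process(w)
    else:
        xs = base * w // xs[xs]
    base = xs[2]
else:
    xs = base // w - 15
xs = xs - base % 8
w = w + xs

9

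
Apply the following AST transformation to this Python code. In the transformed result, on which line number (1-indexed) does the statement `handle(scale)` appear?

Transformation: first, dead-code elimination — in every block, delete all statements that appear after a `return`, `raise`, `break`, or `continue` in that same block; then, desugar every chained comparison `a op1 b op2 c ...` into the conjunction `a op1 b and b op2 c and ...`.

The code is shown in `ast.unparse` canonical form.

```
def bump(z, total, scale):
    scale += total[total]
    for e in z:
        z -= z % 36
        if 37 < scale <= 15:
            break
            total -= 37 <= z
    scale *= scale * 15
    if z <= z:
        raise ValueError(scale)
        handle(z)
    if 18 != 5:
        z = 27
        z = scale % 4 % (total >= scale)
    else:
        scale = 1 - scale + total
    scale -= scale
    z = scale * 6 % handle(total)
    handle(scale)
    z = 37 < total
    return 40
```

17

Transformed code:
def bump(z, total, scale):
    scale += total[total]
    for e in z:
        z -= z % 36
        if 37 < scale and scale <= 15:
            break
    scale *= scale * 15
    if z <= z:
        raise ValueError(scale)
    if 18 != 5:
        z = 27
        z = scale % 4 % (total >= scale)
    else:
        scale = 1 - scale + total
    scale -= scale
    z = scale * 6 % handle(total)
    handle(scale)
    z = 37 < total
    return 40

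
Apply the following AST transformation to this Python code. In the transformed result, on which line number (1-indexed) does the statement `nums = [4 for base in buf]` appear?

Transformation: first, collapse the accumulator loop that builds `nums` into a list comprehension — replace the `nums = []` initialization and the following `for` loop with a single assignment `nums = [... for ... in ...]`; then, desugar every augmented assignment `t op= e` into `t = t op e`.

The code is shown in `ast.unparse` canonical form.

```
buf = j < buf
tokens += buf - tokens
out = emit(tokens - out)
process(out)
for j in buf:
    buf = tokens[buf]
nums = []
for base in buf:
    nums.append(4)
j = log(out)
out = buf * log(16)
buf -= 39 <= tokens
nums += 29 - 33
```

7

Transformed code:
buf = j < buf
tokens = tokens + (buf - tokens)
out = emit(tokens - out)
process(out)
for j in buf:
    buf = tokens[buf]
nums = [4 for base in buf]
j = log(out)
out = buf * log(16)
buf = buf - (39 <= tokens)
nums = nums + (29 - 33)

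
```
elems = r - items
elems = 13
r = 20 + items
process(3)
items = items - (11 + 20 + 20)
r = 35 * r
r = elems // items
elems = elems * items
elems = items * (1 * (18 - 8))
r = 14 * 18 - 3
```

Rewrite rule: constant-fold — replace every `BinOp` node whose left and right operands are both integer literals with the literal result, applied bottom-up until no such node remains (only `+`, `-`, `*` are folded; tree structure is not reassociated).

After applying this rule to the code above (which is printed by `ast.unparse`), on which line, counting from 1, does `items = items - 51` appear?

5

Transformed code:
elems = r - items
elems = 13
r = 20 + items
process(3)
items = items - 51
r = 35 * r
r = elems // items
elems = elems * items
elems = items * 10
r = 249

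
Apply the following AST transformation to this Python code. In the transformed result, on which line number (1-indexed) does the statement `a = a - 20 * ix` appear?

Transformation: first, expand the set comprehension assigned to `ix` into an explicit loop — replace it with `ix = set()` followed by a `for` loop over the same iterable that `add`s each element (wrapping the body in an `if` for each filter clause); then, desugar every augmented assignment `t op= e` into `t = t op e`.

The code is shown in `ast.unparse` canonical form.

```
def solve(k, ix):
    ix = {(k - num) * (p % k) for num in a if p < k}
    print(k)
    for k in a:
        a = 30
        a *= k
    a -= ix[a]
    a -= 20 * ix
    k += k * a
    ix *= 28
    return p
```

11

Transformed code:
def solve(k, ix):
    ix = set()
    for num in a:
        if p < k:
            ix.add((k - num) * (p % k))
    print(k)
    for k in a:
        a = 30
        a = a * k
    a = a - ix[a]
    a = a - 20 * ix
    k = k + k * a
    ix = ix * 28
    return p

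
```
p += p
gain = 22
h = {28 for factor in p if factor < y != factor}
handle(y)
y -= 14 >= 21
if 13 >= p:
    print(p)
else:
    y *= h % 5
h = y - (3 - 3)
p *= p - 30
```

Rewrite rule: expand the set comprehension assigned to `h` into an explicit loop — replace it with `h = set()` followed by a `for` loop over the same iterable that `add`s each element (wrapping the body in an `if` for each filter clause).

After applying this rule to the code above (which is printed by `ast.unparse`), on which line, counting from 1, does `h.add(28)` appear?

Transformed code:
p += p
gain = 22
h = set()
for factor in p:
    if factor < y != factor:
        h.add(28)
handle(y)
y -= 14 >= 21
if 13 >= p:
    print(p)
else:
    y *= h % 5
h = y - (3 - 3)
p *= p - 30

6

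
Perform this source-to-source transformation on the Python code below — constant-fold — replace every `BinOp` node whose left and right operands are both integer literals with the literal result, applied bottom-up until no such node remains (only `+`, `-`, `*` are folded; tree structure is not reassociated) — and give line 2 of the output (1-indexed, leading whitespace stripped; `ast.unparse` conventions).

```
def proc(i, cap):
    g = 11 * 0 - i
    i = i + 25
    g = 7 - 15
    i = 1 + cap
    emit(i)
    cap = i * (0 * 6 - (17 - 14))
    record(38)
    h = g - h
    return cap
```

Transformed code:
def proc(i, cap):
    g = 0 - i
    i = i + 25
    g = -8
    i = 1 + cap
    emit(i)
    cap = i * -3
    record(38)
    h = g - h
    return cap

g = 0 - i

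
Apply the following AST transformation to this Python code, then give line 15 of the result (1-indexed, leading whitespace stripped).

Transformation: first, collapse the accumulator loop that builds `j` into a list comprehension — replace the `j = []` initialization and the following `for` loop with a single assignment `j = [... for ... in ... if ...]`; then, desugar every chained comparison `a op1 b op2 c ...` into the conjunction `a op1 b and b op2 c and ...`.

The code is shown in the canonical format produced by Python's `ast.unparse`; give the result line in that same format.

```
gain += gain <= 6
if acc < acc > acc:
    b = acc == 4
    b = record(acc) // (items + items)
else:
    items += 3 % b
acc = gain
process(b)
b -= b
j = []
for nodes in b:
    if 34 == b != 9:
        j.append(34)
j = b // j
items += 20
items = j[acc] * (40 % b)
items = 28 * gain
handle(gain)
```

handle(gain)

Transformed code:
gain += gain <= 6
if acc < acc and acc > acc:
    b = acc == 4
    b = record(acc) // (items + items)
else:
    items += 3 % b
acc = gain
process(b)
b -= b
j = [34 for nodes in b if 34 == b and b != 9]
j = b // j
items += 20
items = j[acc] * (40 % b)
items = 28 * gain
handle(gain)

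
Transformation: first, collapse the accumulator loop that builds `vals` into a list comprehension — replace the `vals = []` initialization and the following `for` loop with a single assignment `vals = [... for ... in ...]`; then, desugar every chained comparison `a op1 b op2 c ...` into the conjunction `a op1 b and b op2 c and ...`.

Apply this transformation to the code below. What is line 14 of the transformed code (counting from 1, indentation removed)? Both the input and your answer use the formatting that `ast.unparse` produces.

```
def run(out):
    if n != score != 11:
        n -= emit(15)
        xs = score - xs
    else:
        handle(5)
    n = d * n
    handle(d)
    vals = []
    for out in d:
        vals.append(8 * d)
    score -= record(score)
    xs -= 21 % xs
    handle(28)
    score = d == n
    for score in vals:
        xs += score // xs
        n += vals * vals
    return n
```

for score in vals:

Transformed code:
def run(out):
    if n != score and score != 11:
        n -= emit(15)
        xs = score - xs
    else:
        handle(5)
    n = d * n
    handle(d)
    vals = [8 * d for out in d]
    score -= record(score)
    xs -= 21 % xs
    handle(28)
    score = d == n
    for score in vals:
        xs += score // xs
        n += vals * vals
    return n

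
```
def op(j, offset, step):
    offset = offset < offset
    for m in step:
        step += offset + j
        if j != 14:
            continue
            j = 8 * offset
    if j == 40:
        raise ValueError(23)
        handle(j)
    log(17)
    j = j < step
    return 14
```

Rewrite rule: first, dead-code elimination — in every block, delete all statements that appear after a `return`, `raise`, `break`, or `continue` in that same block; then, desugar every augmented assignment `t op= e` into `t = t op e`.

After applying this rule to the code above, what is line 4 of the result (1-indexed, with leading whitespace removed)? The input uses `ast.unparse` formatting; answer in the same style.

Transformed code:
def op(j, offset, step):
    offset = offset < offset
    for m in step:
        step = step + (offset + j)
        if j != 14:
            continue
    if j == 40:
        raise ValueError(23)
    log(17)
    j = j < step
    return 14

step = step + (offset + j)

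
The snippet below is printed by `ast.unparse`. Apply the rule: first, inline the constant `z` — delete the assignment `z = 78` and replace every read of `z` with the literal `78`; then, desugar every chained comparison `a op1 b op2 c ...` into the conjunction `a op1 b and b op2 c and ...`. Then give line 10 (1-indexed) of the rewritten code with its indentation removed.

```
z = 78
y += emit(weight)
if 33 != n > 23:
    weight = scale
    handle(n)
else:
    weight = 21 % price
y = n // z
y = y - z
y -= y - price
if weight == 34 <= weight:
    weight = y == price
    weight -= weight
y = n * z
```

if weight == 34 and 34 <= weight:

Transformed code:
y += emit(weight)
if 33 != n and n > 23:
    weight = scale
    handle(n)
else:
    weight = 21 % price
y = n // 78
y = y - 78
y -= y - price
if weight == 34 and 34 <= weight:
    weight = y == price
    weight -= weight
y = n * 78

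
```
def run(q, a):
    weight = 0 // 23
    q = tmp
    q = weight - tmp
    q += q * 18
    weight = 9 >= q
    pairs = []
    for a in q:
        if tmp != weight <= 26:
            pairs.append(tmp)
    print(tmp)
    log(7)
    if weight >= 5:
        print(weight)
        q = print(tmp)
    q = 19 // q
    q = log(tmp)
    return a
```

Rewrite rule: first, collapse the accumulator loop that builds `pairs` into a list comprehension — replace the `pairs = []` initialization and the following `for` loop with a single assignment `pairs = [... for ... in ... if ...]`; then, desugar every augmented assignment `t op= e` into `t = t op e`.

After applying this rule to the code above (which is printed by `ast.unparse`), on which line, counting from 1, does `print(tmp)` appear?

8

Transformed code:
def run(q, a):
    weight = 0 // 23
    q = tmp
    q = weight - tmp
    q = q + q * 18
    weight = 9 >= q
    pairs = [tmp for a in q if tmp != weight <= 26]
    print(tmp)
    log(7)
    if weight >= 5:
        print(weight)
        q = print(tmp)
    q = 19 // q
    q = log(tmp)
    return a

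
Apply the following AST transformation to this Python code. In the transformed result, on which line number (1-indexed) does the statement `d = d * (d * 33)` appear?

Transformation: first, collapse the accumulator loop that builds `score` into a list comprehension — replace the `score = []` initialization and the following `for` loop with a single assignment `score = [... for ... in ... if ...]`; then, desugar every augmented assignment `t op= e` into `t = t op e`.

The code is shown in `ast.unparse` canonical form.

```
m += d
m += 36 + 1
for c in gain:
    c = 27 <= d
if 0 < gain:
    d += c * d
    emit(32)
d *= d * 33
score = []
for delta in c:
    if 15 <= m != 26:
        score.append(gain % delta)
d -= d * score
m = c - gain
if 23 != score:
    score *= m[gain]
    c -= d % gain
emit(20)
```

Transformed code:
m = m + d
m = m + (36 + 1)
for c in gain:
    c = 27 <= d
if 0 < gain:
    d = d + c * d
    emit(32)
d = d * (d * 33)
score = [gain % delta for delta in c if 15 <= m != 26]
d = d - d * score
m = c - gain
if 23 != score:
    score = score * m[gain]
    c = c - d % gain
emit(20)

8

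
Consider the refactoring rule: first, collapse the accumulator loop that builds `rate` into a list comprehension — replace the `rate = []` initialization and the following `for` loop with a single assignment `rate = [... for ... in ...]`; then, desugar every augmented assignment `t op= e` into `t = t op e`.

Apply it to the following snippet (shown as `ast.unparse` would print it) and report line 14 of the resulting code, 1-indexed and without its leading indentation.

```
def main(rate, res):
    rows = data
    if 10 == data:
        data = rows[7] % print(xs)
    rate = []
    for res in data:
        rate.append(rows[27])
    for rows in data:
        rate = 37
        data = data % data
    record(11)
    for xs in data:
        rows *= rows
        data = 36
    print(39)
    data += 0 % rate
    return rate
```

Transformed code:
def main(rate, res):
    rows = data
    if 10 == data:
        data = rows[7] % print(xs)
    rate = [rows[27] for res in data]
    for rows in data:
        rate = 37
        data = data % data
    record(11)
    for xs in data:
        rows = rows * rows
        data = 36
    print(39)
    data = data + 0 % rate
    return rate

data = data + 0 % rate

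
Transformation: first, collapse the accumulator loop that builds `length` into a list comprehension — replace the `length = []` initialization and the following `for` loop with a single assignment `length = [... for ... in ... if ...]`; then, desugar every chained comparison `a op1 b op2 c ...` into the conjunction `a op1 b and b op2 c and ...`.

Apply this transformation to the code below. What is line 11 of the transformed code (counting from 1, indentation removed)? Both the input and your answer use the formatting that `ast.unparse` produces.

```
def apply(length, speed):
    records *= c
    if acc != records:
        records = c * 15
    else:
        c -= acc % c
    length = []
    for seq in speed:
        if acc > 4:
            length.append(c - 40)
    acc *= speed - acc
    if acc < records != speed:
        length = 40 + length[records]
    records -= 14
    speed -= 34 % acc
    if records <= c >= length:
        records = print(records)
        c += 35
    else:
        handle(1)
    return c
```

Transformed code:
def apply(length, speed):
    records *= c
    if acc != records:
        records = c * 15
    else:
        c -= acc % c
    length = [c - 40 for seq in speed if acc > 4]
    acc *= speed - acc
    if acc < records and records != speed:
        length = 40 + length[records]
    records -= 14
    speed -= 34 % acc
    if records <= c and c >= length:
        records = print(records)
        c += 35
    else:
        handle(1)
    return c

records -= 14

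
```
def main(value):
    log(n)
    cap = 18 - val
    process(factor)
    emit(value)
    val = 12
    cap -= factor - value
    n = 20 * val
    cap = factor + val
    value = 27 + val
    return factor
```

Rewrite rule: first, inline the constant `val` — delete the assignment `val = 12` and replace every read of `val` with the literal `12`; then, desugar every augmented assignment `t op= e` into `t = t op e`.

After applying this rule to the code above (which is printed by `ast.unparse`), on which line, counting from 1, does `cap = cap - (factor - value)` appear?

6

Transformed code:
def main(value):
    log(n)
    cap = 18 - 12
    process(factor)
    emit(value)
    cap = cap - (factor - value)
    n = 20 * 12
    cap = factor + 12
    value = 27 + 12
    return factor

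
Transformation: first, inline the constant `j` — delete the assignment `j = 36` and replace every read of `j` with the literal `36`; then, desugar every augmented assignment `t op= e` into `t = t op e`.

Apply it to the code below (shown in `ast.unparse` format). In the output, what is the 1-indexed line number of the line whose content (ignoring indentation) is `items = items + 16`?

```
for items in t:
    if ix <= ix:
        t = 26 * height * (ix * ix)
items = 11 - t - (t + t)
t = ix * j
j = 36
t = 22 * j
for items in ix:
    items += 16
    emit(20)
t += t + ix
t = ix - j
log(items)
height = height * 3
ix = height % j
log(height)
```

Transformed code:
for items in t:
    if ix <= ix:
        t = 26 * height * (ix * ix)
items = 11 - t - (t + t)
t = ix * 36
t = 22 * 36
for items in ix:
    items = items + 16
    emit(20)
t = t + (t + ix)
t = ix - 36
log(items)
height = height * 3
ix = height % 36
log(height)

8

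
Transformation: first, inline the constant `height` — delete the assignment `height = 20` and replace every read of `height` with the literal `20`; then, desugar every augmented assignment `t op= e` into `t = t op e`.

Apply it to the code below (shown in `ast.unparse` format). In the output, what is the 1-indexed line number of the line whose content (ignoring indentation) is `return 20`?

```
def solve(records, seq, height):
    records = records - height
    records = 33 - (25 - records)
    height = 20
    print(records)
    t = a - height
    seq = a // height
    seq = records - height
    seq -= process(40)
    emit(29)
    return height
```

Transformed code:
def solve(records, seq, height):
    records = records - 20
    records = 33 - (25 - records)
    print(records)
    t = a - 20
    seq = a // 20
    seq = records - 20
    seq = seq - process(40)
    emit(29)
    return 20

10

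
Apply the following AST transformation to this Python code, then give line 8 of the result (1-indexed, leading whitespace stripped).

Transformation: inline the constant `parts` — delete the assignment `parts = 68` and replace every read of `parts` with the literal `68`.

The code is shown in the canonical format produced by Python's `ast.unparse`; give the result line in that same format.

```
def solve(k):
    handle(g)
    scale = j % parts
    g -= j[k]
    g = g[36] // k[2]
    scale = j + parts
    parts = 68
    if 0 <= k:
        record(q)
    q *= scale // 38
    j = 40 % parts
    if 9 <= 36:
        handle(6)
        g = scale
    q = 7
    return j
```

Transformed code:
def solve(k):
    handle(g)
    scale = j % 68
    g -= j[k]
    g = g[36] // k[2]
    scale = j + 68
    if 0 <= k:
        record(q)
    q *= scale // 38
    j = 40 % 68
    if 9 <= 36:
        handle(6)
        g = scale
    q = 7
    return j

record(q)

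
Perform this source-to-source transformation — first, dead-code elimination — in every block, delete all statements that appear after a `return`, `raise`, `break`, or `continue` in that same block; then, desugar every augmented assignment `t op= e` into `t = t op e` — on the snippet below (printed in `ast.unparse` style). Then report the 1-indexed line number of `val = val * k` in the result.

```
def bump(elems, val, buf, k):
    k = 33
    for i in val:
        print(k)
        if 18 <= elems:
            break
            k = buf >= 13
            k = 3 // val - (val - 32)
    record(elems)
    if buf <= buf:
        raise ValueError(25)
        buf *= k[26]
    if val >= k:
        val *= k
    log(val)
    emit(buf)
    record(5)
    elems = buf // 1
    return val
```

11

Transformed code:
def bump(elems, val, buf, k):
    k = 33
    for i in val:
        print(k)
        if 18 <= elems:
            break
    record(elems)
    if buf <= buf:
        raise ValueError(25)
    if val >= k:
        val = val * k
    log(val)
    emit(buf)
    record(5)
    elems = buf // 1
    return val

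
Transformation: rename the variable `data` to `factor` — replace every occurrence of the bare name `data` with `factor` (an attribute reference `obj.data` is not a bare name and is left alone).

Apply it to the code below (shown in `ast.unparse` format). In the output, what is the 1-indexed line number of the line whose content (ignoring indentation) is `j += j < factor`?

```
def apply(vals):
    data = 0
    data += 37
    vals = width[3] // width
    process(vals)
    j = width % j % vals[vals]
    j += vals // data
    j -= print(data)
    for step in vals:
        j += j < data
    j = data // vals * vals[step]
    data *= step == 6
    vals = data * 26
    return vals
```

10

Transformed code:
def apply(vals):
    factor = 0
    factor += 37
    vals = width[3] // width
    process(vals)
    j = width % j % vals[vals]
    j += vals // factor
    j -= print(factor)
    for step in vals:
        j += j < factor
    j = factor // vals * vals[step]
    factor *= step == 6
    vals = factor * 26
    return vals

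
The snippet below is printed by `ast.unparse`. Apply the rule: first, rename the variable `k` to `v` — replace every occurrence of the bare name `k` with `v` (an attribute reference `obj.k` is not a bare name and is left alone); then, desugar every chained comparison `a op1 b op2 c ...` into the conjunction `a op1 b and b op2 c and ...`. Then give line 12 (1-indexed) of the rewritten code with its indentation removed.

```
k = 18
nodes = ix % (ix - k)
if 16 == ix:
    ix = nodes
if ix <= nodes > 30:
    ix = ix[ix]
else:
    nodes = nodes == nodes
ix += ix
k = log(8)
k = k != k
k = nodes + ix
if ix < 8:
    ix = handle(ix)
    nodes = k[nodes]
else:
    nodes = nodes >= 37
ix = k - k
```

v = nodes + ix

Transformed code:
v = 18
nodes = ix % (ix - v)
if 16 == ix:
    ix = nodes
if ix <= nodes and nodes > 30:
    ix = ix[ix]
else:
    nodes = nodes == nodes
ix += ix
v = log(8)
v = v != v
v = nodes + ix
if ix < 8:
    ix = handle(ix)
    nodes = v[nodes]
else:
    nodes = nodes >= 37
ix = v - v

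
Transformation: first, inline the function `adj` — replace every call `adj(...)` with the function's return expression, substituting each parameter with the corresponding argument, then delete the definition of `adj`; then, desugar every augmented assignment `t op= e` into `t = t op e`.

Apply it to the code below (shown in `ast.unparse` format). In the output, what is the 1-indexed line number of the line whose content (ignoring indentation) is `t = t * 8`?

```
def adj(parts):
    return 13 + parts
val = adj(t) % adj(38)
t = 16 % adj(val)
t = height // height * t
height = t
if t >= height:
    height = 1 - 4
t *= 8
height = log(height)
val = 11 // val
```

Transformed code:
val = (13 + t) % (13 + 38)
t = 16 % (13 + val)
t = height // height * t
height = t
if t >= height:
    height = 1 - 4
t = t * 8
height = log(height)
val = 11 // val

7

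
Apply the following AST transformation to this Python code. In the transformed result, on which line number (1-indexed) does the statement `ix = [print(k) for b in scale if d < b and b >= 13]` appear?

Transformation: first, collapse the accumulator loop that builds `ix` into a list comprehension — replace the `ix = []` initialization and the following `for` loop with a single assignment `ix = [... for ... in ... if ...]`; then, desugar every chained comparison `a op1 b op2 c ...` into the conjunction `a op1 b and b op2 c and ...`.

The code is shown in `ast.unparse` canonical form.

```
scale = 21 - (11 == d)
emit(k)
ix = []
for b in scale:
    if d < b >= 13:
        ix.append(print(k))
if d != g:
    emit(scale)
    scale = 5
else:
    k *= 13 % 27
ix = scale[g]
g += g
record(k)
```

3

Transformed code:
scale = 21 - (11 == d)
emit(k)
ix = [print(k) for b in scale if d < b and b >= 13]
if d != g:
    emit(scale)
    scale = 5
else:
    k *= 13 % 27
ix = scale[g]
g += g
record(k)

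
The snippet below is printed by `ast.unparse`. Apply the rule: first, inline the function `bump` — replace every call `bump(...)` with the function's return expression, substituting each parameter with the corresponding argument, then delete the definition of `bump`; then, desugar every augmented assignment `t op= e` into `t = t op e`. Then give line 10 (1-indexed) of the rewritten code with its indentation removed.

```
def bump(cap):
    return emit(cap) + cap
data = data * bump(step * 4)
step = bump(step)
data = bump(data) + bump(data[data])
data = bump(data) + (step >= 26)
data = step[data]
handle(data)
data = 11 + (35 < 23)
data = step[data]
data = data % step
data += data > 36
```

data = data + (data > 36)

Transformed code:
data = data * (emit(step * 4) + step * 4)
step = emit(step) + step
data = emit(data) + data + (emit(data[data]) + data[data])
data = emit(data) + data + (step >= 26)
data = step[data]
handle(data)
data = 11 + (35 < 23)
data = step[data]
data = data % step
data = data + (data > 36)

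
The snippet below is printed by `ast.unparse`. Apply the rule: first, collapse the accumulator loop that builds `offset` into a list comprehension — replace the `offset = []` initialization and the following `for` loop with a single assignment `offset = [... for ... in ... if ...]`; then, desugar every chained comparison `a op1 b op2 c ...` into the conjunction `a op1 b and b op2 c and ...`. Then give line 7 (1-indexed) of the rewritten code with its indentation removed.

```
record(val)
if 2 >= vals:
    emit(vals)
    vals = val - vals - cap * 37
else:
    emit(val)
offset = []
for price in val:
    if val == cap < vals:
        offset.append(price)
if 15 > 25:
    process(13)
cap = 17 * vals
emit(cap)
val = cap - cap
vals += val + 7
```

Transformed code:
record(val)
if 2 >= vals:
    emit(vals)
    vals = val - vals - cap * 37
else:
    emit(val)
offset = [price for price in val if val == cap and cap < vals]
if 15 > 25:
    process(13)
cap = 17 * vals
emit(cap)
val = cap - cap
vals += val + 7

offset = [price for price in val if val == cap and cap < vals]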